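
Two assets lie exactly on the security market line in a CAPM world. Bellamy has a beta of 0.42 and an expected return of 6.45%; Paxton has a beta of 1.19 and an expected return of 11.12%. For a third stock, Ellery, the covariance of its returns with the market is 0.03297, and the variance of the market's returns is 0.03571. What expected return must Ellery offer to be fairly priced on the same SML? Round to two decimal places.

9.50%

MRP = (11.12% − 6.45%) / (1.19 − 0.42) = 6.0649%
R_f = 6.45% − 0.42 × 6.0649% = 3.9027%
β_Ellery = Cov / Var(R_m) = 0.03297 / 0.03571 = 0.9233
E(R_Ellery) = R_f + β × MRP = 3.9027% + 0.9233 × 6.0649% = 9.50%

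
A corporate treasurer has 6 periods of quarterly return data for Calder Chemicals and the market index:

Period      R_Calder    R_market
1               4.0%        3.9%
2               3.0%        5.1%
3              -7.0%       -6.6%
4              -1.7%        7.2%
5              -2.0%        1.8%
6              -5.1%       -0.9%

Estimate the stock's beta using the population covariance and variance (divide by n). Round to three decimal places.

Mean R_i = (4.0 + 3.0 − 7.0 − 1.7 − 2.0 − 5.1) / 6 = -1.4667%
Mean R_m = (3.9 + 5.1 − 6.6 + 7.2 + 1.8 − 0.9) / 6 = 1.7500%
Σ(R_i − R̄_i)(R_m − R̄_m) = 81.2500  ⇒  Cov = 81.2500 / 6 = 13.5417
Σ(R_m − R̄_m)² = 122.2950  ⇒  Var(R_m) = 122.2950 / 6 = 20.3825
β = Cov / Var(R_m) = 13.5417 / 20.3825 = 0.6644

0.664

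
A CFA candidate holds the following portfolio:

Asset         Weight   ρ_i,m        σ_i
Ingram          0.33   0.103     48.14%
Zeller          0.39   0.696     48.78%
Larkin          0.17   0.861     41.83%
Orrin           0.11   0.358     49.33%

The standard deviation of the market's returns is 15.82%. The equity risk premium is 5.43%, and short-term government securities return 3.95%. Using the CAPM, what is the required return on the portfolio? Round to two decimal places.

β_Ingram = 0.103 × 48.14% / 15.82% = 0.3134
β_Zeller = 0.696 × 48.78% / 15.82% = 2.1461
β_Larkin = 0.861 × 41.83% / 15.82% = 2.2766
β_Orrin = 0.358 × 49.33% / 15.82% = 1.1163
β_P = Σ w_i β_i = 0.33×0.3134 + 0.39×2.1461 + 0.17×2.2766 + 0.11×1.1163 = 1.4502
E(R_P) = R_f + β_P × MRP = 3.95% + 1.4502 × 5.43% = 11.82%

11.82%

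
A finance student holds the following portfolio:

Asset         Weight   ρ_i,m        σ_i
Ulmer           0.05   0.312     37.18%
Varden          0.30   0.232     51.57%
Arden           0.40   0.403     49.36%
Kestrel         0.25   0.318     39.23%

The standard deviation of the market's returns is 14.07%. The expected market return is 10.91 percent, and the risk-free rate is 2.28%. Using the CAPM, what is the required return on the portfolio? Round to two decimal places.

β_Ulmer = 0.312 × 37.18% / 14.07% = 0.8245
β_Varden = 0.232 × 51.57% / 14.07% = 0.8503
β_Arden = 0.403 × 49.36% / 14.07% = 1.4138
β_Kestrel = 0.318 × 39.23% / 14.07% = 0.8866
β_P = Σ w_i β_i = 0.05×0.8245 + 0.30×0.8503 + 0.40×1.4138 + 0.25×0.8866 = 1.0835
MRP = 10.91% − 2.28% = 8.63%
E(R_P) = R_f + β_P × MRP = 2.28% + 1.0835 × 8.63% = 11.63%

11.63%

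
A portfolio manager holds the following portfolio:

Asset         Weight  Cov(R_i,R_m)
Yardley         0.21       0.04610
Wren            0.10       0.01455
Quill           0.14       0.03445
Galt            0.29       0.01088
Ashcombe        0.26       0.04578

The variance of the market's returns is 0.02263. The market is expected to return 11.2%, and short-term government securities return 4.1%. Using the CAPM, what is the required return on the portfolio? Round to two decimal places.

13.83%

β_Yardley = 0.04610 / 0.02263 = 2.0371
β_Wren = 0.01455 / 0.02263 = 0.6430
β_Quill = 0.03445 / 0.02263 = 1.5223
β_Galt = 0.01088 / 0.02263 = 0.4808
β_Ashcombe = 0.04578 / 0.02263 = 2.0230
β_P = Σ w_i β_i = 0.21×2.0371 + 0.10×0.6430 + 0.14×1.5223 + 0.29×0.4808 + 0.26×2.0230 = 1.3706
MRP = 11.2% − 4.1% = 7.10%
E(R_P) = R_f + β_P × MRP = 4.1% + 1.3706 × 7.1% = 13.83%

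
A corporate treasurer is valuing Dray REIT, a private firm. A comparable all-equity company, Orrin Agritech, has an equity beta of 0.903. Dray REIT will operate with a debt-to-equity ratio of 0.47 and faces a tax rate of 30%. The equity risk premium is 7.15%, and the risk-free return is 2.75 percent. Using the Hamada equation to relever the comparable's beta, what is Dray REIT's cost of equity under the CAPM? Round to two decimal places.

11.33%

β_L = β_U × [1 + (1 − t)(D/E)] = 0.903 × [1 + (1 − 0.30) × 0.47]
    = 0.903 × [1 + 0.70 × 0.47] = 0.903 × 1.3290 = 1.2001
E(R) = R_f + β_L × MRP = 2.75% + 1.2001 × 7.15% = 11.33%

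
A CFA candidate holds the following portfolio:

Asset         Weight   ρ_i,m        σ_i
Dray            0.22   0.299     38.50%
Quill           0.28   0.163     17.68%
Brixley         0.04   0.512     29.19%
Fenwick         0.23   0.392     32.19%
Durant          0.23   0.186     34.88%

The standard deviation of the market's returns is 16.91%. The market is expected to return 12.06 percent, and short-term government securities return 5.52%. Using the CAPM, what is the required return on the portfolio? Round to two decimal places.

β_Dray = 0.299 × 38.50% / 16.91% = 0.6808
β_Quill = 0.163 × 17.68% / 16.91% = 0.1704
β_Brixley = 0.512 × 29.19% / 16.91% = 0.8838
β_Fenwick = 0.392 × 32.19% / 16.91% = 0.7462
β_Durant = 0.186 × 34.88% / 16.91% = 0.3837
β_P = Σ w_i β_i = 0.22×0.6808 + 0.28×0.1704 + 0.04×0.8838 + 0.23×0.7462 + 0.23×0.3837 = 0.4927
MRP = 12.06% − 5.52% = 6.54%
E(R_P) = R_f + β_P × MRP = 5.52% + 0.4927 × 6.54% = 8.74%

8.74%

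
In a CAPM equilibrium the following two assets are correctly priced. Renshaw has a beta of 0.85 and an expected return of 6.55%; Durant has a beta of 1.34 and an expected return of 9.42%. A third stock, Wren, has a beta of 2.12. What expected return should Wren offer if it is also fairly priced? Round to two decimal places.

13.99%

MRP (SML slope) = (9.42% − 6.55%) / (1.34 − 0.85) = 2.87% / 0.49 = 5.8571%
R_f (intercept) = 6.55% − 0.85 × 5.8571% = 1.5715%
E(R_Wren) = R_f + β × MRP = 1.5715% + 2.12 × 5.8571% = 13.99%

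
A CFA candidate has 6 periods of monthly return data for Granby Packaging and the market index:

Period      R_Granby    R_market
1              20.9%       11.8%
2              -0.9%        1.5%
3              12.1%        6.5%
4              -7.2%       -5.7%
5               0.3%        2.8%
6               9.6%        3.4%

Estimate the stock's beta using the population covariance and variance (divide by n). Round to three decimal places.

1.681

Mean R_i = (20.9 − 0.9 + 12.1 − 7.2 + 0.3 + 9.6) / 6 = 5.8000%
Mean R_m = (11.8 + 1.5 + 6.5 − 5.7 + 2.8 + 3.4) / 6 = 3.3833%
Σ(R_i − R̄_i)(R_m − R̄_m) = 280.7000  ⇒  Cov = 280.7000 / 6 = 46.7833
Σ(R_m − R̄_m)² = 166.9483  ⇒  Var(R_m) = 166.9483 / 6 = 27.8247
β = Cov / Var(R_m) = 46.7833 / 27.8247 = 1.6814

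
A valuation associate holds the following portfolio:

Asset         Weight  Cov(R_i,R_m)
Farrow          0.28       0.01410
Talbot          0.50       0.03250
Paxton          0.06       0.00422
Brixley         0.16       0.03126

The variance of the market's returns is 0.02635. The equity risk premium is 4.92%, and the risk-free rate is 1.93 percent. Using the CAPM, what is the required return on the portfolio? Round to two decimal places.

β_Farrow = 0.01410 / 0.02635 = 0.5351
β_Talbot = 0.03250 / 0.02635 = 1.2334
β_Paxton = 0.00422 / 0.02635 = 0.1602
β_Brixley = 0.03126 / 0.02635 = 1.1863
β_P = Σ w_i β_i = 0.28×0.5351 + 0.50×1.2334 + 0.06×0.1602 + 0.16×1.1863 = 0.9659
E(R_P) = R_f + β_P × MRP = 1.93% + 0.9659 × 4.92% = 6.68%

6.68%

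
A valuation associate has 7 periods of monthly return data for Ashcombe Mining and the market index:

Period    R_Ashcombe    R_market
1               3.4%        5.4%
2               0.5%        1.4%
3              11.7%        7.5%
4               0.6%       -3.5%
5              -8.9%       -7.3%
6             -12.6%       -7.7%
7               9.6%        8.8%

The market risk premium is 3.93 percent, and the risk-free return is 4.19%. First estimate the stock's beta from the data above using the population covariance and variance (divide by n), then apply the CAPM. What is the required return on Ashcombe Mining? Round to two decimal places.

Mean R_i = (3.4 + 0.5 + 11.7 + 0.6 − 8.9 − 12.6 + 9.6) / 7 = 0.6143%
Mean R_m = (5.4 + 1.4 + 7.5 − 3.5 − 7.3 − 7.7 + 8.8) / 7 = 0.6571%
Σ(R_i − R̄_i)(R_m − R̄_m) = 348.3543  ⇒  Cov = 348.3543 / 7 = 49.7649
Σ(R_m − R̄_m)² = 286.6171  ⇒  Var(R_m) = 286.6171 / 7 = 40.9453
β = Cov / Var(R_m) = 49.7649 / 40.9453 = 1.2154
E(R) = R_f + β × MRP = 4.19% + 1.2154 × 3.93% = 8.97%

8.97%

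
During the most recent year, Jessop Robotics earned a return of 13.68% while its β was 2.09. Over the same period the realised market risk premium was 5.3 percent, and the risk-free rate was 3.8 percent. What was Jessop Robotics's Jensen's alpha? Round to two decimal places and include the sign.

CAPM benchmark = R_f + β(R_m − R_f) = 3.8% + 2.09 × 5.3% = 14.8770%
α = actual − benchmark = 13.68% − 14.8770% = -1.20%

-1.20%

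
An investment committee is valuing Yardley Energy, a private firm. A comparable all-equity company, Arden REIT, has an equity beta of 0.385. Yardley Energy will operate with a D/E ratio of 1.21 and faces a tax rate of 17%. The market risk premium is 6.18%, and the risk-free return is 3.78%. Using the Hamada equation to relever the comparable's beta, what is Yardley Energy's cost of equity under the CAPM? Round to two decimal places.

8.55%

β_L = β_U × [1 + (1 − t)(D/E)] = 0.385 × [1 + (1 − 0.17) × 1.21]
    = 0.385 × [1 + 0.83 × 1.21] = 0.385 × 2.0043 = 0.7717
E(R) = R_f + β_L × MRP = 3.78% + 0.7717 × 6.18% = 8.55%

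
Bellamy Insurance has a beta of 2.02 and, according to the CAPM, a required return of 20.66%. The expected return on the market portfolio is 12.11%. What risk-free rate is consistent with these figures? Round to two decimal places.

E(R) = R_f + β(E(R_m) − R_f) = R_f(1 − β) + β·E(R_m)
20.66% = R_f × (1 − 2.02) + 2.02 × 12.11%
20.66% = R_f × -1.02 + 24.4622%
R_f = (20.66% − 24.4622%) / -1.02 = 3.73%

3.73%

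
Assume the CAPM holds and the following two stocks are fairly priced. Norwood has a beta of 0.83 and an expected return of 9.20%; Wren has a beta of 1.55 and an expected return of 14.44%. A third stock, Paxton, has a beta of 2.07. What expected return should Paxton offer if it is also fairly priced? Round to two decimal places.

18.22%

MRP (SML slope) = (14.44% − 9.20%) / (1.55 − 0.83) = 5.24% / 0.72 = 7.2778%
R_f (intercept) = 9.20% − 0.83 × 7.2778% = 3.1594%
E(R_Paxton) = R_f + β × MRP = 3.1594% + 2.07 × 7.2778% = 18.22%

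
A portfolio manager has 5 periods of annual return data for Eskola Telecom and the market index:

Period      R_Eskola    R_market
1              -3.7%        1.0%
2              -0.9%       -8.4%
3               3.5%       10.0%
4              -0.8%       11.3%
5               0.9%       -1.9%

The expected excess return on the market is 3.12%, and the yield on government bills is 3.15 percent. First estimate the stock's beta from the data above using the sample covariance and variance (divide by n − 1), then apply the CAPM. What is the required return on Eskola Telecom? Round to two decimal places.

3.50%

Mean R_i = (-3.7 − 0.9 + 3.5 − 0.8 + 0.9) / 5 = -0.2000%
Mean R_m = (1.0 − 8.4 + 10.0 + 11.3 − 1.9) / 5 = 2.4000%
Σ(R_i − R̄_i)(R_m − R̄_m) = 30.5100  ⇒  Cov = 30.5100 / 4 = 7.6275
Σ(R_m − R̄_m)² = 274.0600  ⇒  Var(R_m) = 274.0600 / 4 = 68.5150
β = Cov / Var(R_m) = 7.6275 / 68.5150 = 0.1113
E(R) = R_f + β × MRP = 3.15% + 0.1113 × 3.12% = 3.50%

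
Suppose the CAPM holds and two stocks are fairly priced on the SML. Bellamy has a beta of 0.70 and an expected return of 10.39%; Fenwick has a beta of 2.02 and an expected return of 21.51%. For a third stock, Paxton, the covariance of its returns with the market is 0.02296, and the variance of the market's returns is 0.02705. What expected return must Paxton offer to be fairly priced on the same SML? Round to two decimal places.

MRP = (21.51% − 10.39%) / (2.02 − 0.70) = 8.4242%
R_f = 10.39% − 0.70 × 8.4242% = 4.4931%
β_Paxton = Cov / Var(R_m) = 0.02296 / 0.02705 = 0.8488
E(R_Paxton) = R_f + β × MRP = 4.4931% + 0.8488 × 8.4242% = 11.64%

11.64%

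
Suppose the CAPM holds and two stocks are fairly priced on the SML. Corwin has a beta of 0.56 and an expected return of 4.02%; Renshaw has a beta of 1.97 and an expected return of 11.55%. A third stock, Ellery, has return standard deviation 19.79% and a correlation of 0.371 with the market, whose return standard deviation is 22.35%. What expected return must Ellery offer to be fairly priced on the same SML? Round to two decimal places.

2.78%

MRP = (11.55% − 4.02%) / (1.97 − 0.56) = 5.3404%
R_f = 4.02% − 0.56 × 5.3404% = 1.0294%
β_Ellery = ρ·σ_i/σ_m = 0.371 × 19.79 / 22.35 = 0.3285
E(R_Ellery) = R_f + β × MRP = 1.0294% + 0.3285 × 5.3404% = 2.78%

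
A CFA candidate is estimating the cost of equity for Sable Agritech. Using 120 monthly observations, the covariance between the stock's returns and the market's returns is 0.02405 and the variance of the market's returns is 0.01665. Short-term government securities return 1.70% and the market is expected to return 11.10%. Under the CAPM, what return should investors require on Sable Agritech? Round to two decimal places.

15.28%

β = Cov(R_i, R_m) / Var(R_m) = 0.02405 / 0.01665 = 1.4444
MRP = 11.10% − 1.70% = 9.40%
E(R) = R_f + β × MRP = 1.70% + 1.4444 × 9.40% = 15.28%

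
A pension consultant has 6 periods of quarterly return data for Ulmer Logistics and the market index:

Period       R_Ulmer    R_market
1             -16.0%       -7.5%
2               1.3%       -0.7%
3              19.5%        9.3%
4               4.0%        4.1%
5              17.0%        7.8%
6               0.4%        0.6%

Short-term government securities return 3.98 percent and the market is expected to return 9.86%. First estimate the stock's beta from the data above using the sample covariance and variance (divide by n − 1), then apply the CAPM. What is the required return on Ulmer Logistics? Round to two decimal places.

16.03%

Mean R_i = (-16.0 + 1.3 + 19.5 + 4.0 + 17.0 + 0.4) / 6 = 4.3667%
Mean R_m = (-7.5 − 0.7 + 9.3 + 4.1 + 7.8 + 0.6) / 6 = 2.2667%
Σ(R_i − R̄_i)(R_m − R̄_m) = 390.2933  ⇒  Cov = 390.2933 / 5 = 78.0587
Σ(R_m − R̄_m)² = 190.4133  ⇒  Var(R_m) = 190.4133 / 5 = 38.0827
β = Cov / Var(R_m) = 78.0587 / 38.0827 = 2.0497
MRP = 9.86% − 3.98% = 5.88%
E(R) = R_f + β × MRP = 3.98% + 2.0497 × 5.88% = 16.03%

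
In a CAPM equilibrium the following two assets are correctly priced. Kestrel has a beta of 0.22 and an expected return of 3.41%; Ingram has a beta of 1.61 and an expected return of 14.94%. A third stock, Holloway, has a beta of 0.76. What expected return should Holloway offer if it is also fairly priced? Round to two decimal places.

MRP (SML slope) = (14.94% − 3.41%) / (1.61 − 0.22) = 11.53% / 1.39 = 8.2950%
R_f (intercept) = 3.41% − 0.22 × 8.2950% = 1.5851%
E(R_Holloway) = R_f + β × MRP = 1.5851% + 0.76 × 8.2950% = 7.89%

7.89%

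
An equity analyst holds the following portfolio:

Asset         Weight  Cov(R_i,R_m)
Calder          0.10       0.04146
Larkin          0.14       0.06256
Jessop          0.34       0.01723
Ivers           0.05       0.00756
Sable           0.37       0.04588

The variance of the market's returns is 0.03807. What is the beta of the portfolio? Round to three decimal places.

0.949

β_Calder = 0.04146 / 0.03807 = 1.0890
β_Larkin = 0.06256 / 0.03807 = 1.6433
β_Jessop = 0.01723 / 0.03807 = 0.4526
β_Ivers = 0.00756 / 0.03807 = 0.1986
β_Sable = 0.04588 / 0.03807 = 1.2051
β_P = Σ w_i β_i = 0.10×1.0890 + 0.14×1.6433 + 0.34×0.4526 + 0.05×0.1986 + 0.37×1.2051 = 0.9487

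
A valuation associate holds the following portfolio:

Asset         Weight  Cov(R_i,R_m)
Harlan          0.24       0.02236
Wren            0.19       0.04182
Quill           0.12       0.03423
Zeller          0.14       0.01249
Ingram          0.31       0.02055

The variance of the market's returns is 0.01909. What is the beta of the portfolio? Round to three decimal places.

1.338

β_Harlan = 0.02236 / 0.01909 = 1.1713
β_Wren = 0.04182 / 0.01909 = 2.1907
β_Quill = 0.03423 / 0.01909 = 1.7931
β_Zeller = 0.01249 / 0.01909 = 0.6543
β_Ingram = 0.02055 / 0.01909 = 1.0765
β_P = Σ w_i β_i = 0.24×1.1713 + 0.19×2.1907 + 0.12×1.7931 + 0.14×0.6543 + 0.31×1.0765 = 1.3378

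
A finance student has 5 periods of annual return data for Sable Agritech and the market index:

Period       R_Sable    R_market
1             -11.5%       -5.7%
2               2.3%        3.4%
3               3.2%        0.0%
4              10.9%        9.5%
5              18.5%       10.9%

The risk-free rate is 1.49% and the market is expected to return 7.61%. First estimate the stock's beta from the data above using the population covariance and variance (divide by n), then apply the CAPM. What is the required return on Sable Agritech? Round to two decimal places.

11.08%

Mean R_i = (-11.5 + 2.3 + 3.2 + 10.9 + 18.5) / 5 = 4.6800%
Mean R_m = (-5.7 + 3.4 + 0.0 + 9.5 + 10.9) / 5 = 3.6200%
Σ(R_i − R̄_i)(R_m − R̄_m) = 293.8620  ⇒  Cov = 293.8620 / 5 = 58.7724
Σ(R_m − R̄_m)² = 187.5880  ⇒  Var(R_m) = 187.5880 / 5 = 37.5176
β = Cov / Var(R_m) = 58.7724 / 37.5176 = 1.5665
MRP = 7.61% − 1.49% = 6.12%
E(R) = R_f + β × MRP = 1.49% + 1.5665 × 6.12% = 11.08%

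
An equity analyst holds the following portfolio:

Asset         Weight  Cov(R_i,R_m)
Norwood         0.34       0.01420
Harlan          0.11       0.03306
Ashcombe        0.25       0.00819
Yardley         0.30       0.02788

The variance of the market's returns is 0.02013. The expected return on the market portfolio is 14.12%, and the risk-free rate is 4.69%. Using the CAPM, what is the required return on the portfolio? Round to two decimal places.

13.53%

β_Norwood = 0.01420 / 0.02013 = 0.7054
β_Harlan = 0.03306 / 0.02013 = 1.6423
β_Ashcombe = 0.00819 / 0.02013 = 0.4069
β_Yardley = 0.02788 / 0.02013 = 1.3850
β_P = Σ w_i β_i = 0.34×0.7054 + 0.11×1.6423 + 0.25×0.4069 + 0.30×1.3850 = 0.9377
MRP = 14.12% − 4.69% = 9.43%
E(R_P) = R_f + β_P × MRP = 4.69% + 0.9377 × 9.43% = 13.53%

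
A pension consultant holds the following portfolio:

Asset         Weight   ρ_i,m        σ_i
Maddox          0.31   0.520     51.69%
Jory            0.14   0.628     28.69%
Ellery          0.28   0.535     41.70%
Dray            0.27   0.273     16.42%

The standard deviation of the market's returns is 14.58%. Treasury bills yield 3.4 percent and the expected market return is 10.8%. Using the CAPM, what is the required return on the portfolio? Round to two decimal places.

12.69%

β_Maddox = 0.520 × 51.69% / 14.58% = 1.8435
β_Jory = 0.628 × 28.69% / 14.58% = 1.2358
β_Ellery = 0.535 × 41.70% / 14.58% = 1.5301
β_Dray = 0.273 × 16.42% / 14.58% = 0.3075
β_P = Σ w_i β_i = 0.31×1.8435 + 0.14×1.2358 + 0.28×1.5301 + 0.27×0.3075 = 1.2560
MRP = 10.8% − 3.4% = 7.40%
E(R_P) = R_f + β_P × MRP = 3.4% + 1.2560 × 7.4% = 12.69%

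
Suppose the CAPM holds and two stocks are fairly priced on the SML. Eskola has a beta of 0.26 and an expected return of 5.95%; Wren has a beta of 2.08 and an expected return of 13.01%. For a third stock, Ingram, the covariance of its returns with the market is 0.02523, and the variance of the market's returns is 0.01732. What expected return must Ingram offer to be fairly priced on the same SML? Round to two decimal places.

10.59%

MRP = (13.01% − 5.95%) / (2.08 − 0.26) = 3.8791%
R_f = 5.95% − 0.26 × 3.8791% = 4.9414%
β_Ingram = Cov / Var(R_m) = 0.02523 / 0.01732 = 1.4567
E(R_Ingram) = R_f + β × MRP = 4.9414% + 1.4567 × 3.8791% = 10.59%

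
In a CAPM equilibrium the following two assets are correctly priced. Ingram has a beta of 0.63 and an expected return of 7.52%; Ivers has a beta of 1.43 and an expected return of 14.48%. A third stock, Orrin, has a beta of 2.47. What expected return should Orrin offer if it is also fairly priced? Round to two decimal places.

MRP (SML slope) = (14.48% − 7.52%) / (1.43 − 0.63) = 6.96% / 0.80 = 8.7000%
R_f (intercept) = 7.52% − 0.63 × 8.7000% = 2.0390%
E(R_Orrin) = R_f + β × MRP = 2.0390% + 2.47 × 8.7000% = 23.53%

23.53%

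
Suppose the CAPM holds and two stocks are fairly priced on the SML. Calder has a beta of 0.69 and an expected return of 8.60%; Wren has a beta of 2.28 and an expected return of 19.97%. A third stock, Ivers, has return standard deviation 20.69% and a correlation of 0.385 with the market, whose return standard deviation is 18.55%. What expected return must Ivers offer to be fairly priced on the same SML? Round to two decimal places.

MRP = (19.97% − 8.60%) / (2.28 − 0.69) = 7.1509%
R_f = 8.60% − 0.69 × 7.1509% = 3.6659%
β_Ivers = ρ·σ_i/σ_m = 0.385 × 20.69 / 18.55 = 0.4294
E(R_Ivers) = R_f + β × MRP = 3.6659% + 0.4294 × 7.1509% = 6.74%

6.74%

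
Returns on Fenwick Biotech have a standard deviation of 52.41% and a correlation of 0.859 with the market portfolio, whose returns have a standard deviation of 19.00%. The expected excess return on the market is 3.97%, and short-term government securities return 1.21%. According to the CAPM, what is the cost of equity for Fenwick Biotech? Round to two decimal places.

10.62%

β = ρ × σ_i / σ_m = 0.859 × 52.41% / 19.00% = 2.3695
E(R) = 1.21% + 2.3695 × 3.97% = 10.62%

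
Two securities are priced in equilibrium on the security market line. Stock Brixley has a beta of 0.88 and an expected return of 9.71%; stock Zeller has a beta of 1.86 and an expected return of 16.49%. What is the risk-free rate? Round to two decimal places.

Both satisfy E(R) = R_f + β·MRP, so the slope of the SML is
MRP = (16.49% − 9.71%) / (1.86 − 0.88) = 6.78% / 0.98 = 6.9184%
R_f = E(R_Brixley) − β_Brixley·MRP = 9.71% − 0.88 × 6.9184% = 3.6218%

3.62%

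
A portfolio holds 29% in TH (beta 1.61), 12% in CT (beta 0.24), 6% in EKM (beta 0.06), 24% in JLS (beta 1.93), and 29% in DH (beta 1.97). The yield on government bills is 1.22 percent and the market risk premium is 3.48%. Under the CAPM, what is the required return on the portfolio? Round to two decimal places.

6.56%

β_P = Σ w_i β_i = 0.29×1.61 + 0.12×0.24 + 0.06×0.06 + 0.24×1.93 + 0.29×1.97 = 1.5338
E(R_P) = R_f + β_P × MRP = 1.22% + 1.5338 × 3.48% = 6.56%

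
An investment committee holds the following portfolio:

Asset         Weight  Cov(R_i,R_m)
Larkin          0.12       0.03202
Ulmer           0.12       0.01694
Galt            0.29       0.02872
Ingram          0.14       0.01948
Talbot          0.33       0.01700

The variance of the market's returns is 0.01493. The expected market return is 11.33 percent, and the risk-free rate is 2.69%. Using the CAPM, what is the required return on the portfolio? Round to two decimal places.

15.73%

β_Larkin = 0.03202 / 0.01493 = 2.1447
β_Ulmer = 0.01694 / 0.01493 = 1.1346
β_Galt = 0.02872 / 0.01493 = 1.9236
β_Ingram = 0.01948 / 0.01493 = 1.3048
β_Talbot = 0.01700 / 0.01493 = 1.1386
β_P = Σ w_i β_i = 0.12×2.1447 + 0.12×1.1346 + 0.29×1.9236 + 0.14×1.3048 + 0.33×1.1386 = 1.5098
MRP = 11.33% − 2.69% = 8.64%
E(R_P) = R_f + β_P × MRP = 2.69% + 1.5098 × 8.64% = 15.73%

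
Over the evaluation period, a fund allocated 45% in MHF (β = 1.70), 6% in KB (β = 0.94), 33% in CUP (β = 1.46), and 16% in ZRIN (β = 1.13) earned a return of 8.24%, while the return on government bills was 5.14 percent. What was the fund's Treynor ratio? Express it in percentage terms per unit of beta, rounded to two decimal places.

2.09%

β_P = 0.45×1.70 + 0.06×0.94 + 0.33×1.46 + 0.16×1.13 = 1.4840
Treynor = (R_P − R_f) / β_P = (8.24% − 5.14%) / 1.4840 = 3.10% / 1.4840 = 2.09%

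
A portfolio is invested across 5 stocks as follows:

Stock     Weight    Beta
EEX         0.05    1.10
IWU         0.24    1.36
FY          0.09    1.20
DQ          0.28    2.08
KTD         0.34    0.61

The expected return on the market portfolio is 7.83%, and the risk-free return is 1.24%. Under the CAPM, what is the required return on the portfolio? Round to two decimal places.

β_P = Σ w_i β_i = 0.05×1.10 + 0.24×1.36 + 0.09×1.20 + 0.28×2.08 + 0.34×0.61 = 1.2792
MRP = 7.83% − 1.24% = 6.59%
E(R_P) = R_f + β_P × MRP = 1.24% + 1.2792 × 6.59% = 9.67%

9.67%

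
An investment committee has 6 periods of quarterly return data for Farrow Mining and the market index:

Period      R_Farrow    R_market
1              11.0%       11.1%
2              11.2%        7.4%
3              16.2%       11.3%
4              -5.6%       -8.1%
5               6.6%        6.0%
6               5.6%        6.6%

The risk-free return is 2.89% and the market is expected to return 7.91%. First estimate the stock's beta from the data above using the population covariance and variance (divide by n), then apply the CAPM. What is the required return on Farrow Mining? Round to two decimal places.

7.87%

Mean R_i = (11.0 + 11.2 + 16.2 − 5.6 + 6.6 + 5.6) / 6 = 7.5000%
Mean R_m = (11.1 + 7.4 + 11.3 − 8.1 + 6.0 + 6.6) / 6 = 5.7167%
Σ(R_i − R̄_i)(R_m − R̄_m) = 252.7100  ⇒  Cov = 252.7100 / 6 = 42.1183
Σ(R_m − R̄_m)² = 254.7483  ⇒  Var(R_m) = 254.7483 / 6 = 42.4581
β = Cov / Var(R_m) = 42.1183 / 42.4581 = 0.9920
MRP = 7.91% − 2.89% = 5.02%
E(R) = R_f + β × MRP = 2.89% + 0.9920 × 5.02% = 7.87%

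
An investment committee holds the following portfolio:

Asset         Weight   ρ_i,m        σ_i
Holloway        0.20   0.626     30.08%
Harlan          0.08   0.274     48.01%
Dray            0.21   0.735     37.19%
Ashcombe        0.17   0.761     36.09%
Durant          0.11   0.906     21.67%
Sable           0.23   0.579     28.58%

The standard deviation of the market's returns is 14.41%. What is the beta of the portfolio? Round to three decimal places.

β_Holloway = 0.626 × 30.08% / 14.41% = 1.3067
β_Harlan = 0.274 × 48.01% / 14.41% = 0.9129
β_Dray = 0.735 × 37.19% / 14.41% = 1.8969
β_Ashcombe = 0.761 × 36.09% / 14.41% = 1.9059
β_Durant = 0.906 × 21.67% / 14.41% = 1.3625
β_Sable = 0.579 × 28.58% / 14.41% = 1.1484
β_P = Σ w_i β_i = 0.20×1.3067 + 0.08×0.9129 + 0.21×1.8969 + 0.17×1.9059 + 0.11×1.3625 + 0.23×1.1484 = 1.4707

1.471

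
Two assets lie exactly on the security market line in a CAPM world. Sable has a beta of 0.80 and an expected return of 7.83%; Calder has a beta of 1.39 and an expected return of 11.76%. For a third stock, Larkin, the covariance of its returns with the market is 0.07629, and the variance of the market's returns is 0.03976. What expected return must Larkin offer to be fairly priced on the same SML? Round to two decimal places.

MRP = (11.76% − 7.83%) / (1.39 − 0.80) = 6.6610%
R_f = 7.83% − 0.80 × 6.6610% = 2.5012%
β_Larkin = Cov / Var(R_m) = 0.07629 / 0.03976 = 1.9188
E(R_Larkin) = R_f + β × MRP = 2.5012% + 1.9188 × 6.6610% = 15.28%

15.28%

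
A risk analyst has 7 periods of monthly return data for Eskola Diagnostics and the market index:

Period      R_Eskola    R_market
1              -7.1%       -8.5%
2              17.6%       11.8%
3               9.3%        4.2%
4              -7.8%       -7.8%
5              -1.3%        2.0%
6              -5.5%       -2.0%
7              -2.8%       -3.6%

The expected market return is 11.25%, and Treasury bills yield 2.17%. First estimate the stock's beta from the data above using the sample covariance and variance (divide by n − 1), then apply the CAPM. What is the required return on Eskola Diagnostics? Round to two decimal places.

Mean R_i = (-7.1 + 17.6 + 9.3 − 7.8 − 1.3 − 5.5 − 2.8) / 7 = 0.3429%
Mean R_m = (-8.5 + 11.8 + 4.2 − 7.8 + 2.0 − 2.0 − 3.6) / 7 = -0.5571%
Σ(R_i − R̄_i)(R_m − R̄_m) = 387.7471  ⇒  Cov = 387.7471 / 6 = 64.6245
Σ(R_m − R̄_m)² = 308.7571  ⇒  Var(R_m) = 308.7571 / 6 = 51.4595
β = Cov / Var(R_m) = 64.6245 / 51.4595 = 1.2558
MRP = 11.25% − 2.17% = 9.08%
E(R) = R_f + β × MRP = 2.17% + 1.2558 × 9.08% = 13.57%

13.57%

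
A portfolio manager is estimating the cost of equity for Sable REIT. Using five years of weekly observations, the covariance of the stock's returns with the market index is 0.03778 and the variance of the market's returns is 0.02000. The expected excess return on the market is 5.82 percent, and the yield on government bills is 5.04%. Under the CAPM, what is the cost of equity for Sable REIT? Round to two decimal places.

16.03%

β = Cov(R_i, R_m) / Var(R_m) = 0.03778 / 0.02000 = 1.8890
E(R) = R_f + β × MRP = 5.04% + 1.8890 × 5.82% = 16.03%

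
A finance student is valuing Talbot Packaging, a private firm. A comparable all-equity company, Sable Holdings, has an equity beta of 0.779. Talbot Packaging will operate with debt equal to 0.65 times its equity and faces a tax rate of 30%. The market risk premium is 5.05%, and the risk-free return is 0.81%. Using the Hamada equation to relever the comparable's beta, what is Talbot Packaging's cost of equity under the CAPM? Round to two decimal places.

6.53%

β_L = β_U × [1 + (1 − t)(D/E)] = 0.779 × [1 + (1 − 0.30) × 0.65]
    = 0.779 × [1 + 0.70 × 0.65] = 0.779 × 1.4550 = 1.1334
E(R) = R_f + β_L × MRP = 0.81% + 1.1334 × 5.05% = 6.53%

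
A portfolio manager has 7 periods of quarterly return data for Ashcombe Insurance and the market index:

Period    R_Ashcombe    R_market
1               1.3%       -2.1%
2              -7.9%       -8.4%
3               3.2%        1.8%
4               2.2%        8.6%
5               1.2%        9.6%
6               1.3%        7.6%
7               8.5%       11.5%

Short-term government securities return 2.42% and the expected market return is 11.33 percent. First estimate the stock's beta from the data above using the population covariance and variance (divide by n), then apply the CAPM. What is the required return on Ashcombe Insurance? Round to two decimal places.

Mean R_i = (1.3 − 7.9 + 3.2 + 2.2 + 1.2 + 1.3 + 8.5) / 7 = 1.4000%
Mean R_m = (-2.1 − 8.4 + 1.8 + 8.6 + 9.6 + 7.6 + 11.5) / 7 = 4.0857%
Σ(R_i − R̄_i)(R_m − R̄_m) = 167.4200  ⇒  Cov = 167.4200 / 7 = 23.9171
Σ(R_m − R̄_m)² = 317.4886  ⇒  Var(R_m) = 317.4886 / 7 = 45.3555
β = Cov / Var(R_m) = 23.9171 / 45.3555 = 0.5273
MRP = 11.33% − 2.42% = 8.91%
E(R) = R_f + β × MRP = 2.42% + 0.5273 × 8.91% = 7.12%

7.12%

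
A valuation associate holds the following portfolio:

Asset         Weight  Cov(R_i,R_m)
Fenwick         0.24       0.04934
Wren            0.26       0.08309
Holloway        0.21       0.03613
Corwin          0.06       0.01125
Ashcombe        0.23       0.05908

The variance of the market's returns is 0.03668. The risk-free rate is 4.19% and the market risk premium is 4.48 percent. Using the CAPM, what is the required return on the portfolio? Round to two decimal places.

10.94%

β_Fenwick = 0.04934 / 0.03668 = 1.3451
β_Wren = 0.08309 / 0.03668 = 2.2653
β_Holloway = 0.03613 / 0.03668 = 0.9850
β_Corwin = 0.01125 / 0.03668 = 0.3067
β_Ashcombe = 0.05908 / 0.03668 = 1.6107
β_P = Σ w_i β_i = 0.24×1.3451 + 0.26×2.2653 + 0.21×0.9850 + 0.06×0.3067 + 0.23×1.6107 = 1.5075
E(R_P) = R_f + β_P × MRP = 4.19% + 1.5075 × 4.48% = 10.94%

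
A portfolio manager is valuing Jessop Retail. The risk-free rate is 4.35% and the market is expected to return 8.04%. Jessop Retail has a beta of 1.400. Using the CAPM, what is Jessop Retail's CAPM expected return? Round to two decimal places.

9.52%

Market risk premium = E(R_m) − R_f = 8.04% − 4.35% = 3.69%
E(R) = R_f + β × MRP = 4.35% + 1.400 × 3.69% = 9.52%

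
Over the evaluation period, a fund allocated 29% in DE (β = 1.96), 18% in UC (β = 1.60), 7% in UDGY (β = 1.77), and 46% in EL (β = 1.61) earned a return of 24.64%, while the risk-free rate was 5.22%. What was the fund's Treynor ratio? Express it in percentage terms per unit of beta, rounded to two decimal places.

β_P = 0.29×1.96 + 0.18×1.60 + 0.07×1.77 + 0.46×1.61 = 1.7209
Treynor = (R_P − R_f) / β_P = (24.64% − 5.22%) / 1.7209 = 19.42% / 1.7209 = 11.28%

11.28%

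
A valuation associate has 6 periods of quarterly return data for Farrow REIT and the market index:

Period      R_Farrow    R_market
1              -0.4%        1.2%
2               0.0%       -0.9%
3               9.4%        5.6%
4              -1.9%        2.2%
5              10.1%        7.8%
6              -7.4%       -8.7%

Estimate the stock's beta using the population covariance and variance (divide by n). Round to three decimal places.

1.078

Mean R_i = (-0.4 + 0.0 + 9.4 − 1.9 + 10.1 − 7.4) / 6 = 1.6333%
Mean R_m = (1.2 − 0.9 + 5.6 + 2.2 + 7.8 − 8.7) / 6 = 1.2000%
Σ(R_i − R̄_i)(R_m − R̄_m) = 179.3800  ⇒  Cov = 179.3800 / 6 = 29.8967
Σ(R_m − R̄_m)² = 166.3400  ⇒  Var(R_m) = 166.3400 / 6 = 27.7233
β = Cov / Var(R_m) = 29.8967 / 27.7233 = 1.0784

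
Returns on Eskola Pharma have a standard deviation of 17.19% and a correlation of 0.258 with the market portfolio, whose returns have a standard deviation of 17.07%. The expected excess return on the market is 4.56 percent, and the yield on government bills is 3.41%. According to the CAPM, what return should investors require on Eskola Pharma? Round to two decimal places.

4.59%

β = ρ × σ_i / σ_m = 0.258 × 17.19% / 17.07% = 0.2598
E(R) = 3.41% + 0.2598 × 4.56% = 4.59%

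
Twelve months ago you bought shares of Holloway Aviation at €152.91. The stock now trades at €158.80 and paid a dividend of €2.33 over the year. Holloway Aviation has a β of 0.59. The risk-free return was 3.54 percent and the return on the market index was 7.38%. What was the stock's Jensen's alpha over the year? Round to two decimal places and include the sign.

-0.43%

Realised HPR = (P1 + D1 − P0) / P0 = (158.80 + 2.33 − 152.91) / 152.91 = 8.22 / 152.91 = 5.3757%
MRP = 7.38% − 3.54% = 3.84%
CAPM required = R_f + β·MRP = 3.54% + 0.59 × 3.84% = 5.8056%
α = realised − required = 5.3757% − 5.8056% = -0.43%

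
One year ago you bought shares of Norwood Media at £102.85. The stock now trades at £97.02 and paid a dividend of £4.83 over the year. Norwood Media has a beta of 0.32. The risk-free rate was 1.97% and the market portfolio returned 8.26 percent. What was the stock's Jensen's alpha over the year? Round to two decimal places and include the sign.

Realised HPR = (P1 + D1 − P0) / P0 = (97.02 + 4.83 − 102.85) / 102.85 = -1.00 / 102.85 = -0.9723%
MRP = 8.26% − 1.97% = 6.29%
CAPM required = R_f + β·MRP = 1.97% + 0.32 × 6.29% = 3.9828%
α = realised − required = -0.9723% − 3.9828% = -4.96%

-4.96%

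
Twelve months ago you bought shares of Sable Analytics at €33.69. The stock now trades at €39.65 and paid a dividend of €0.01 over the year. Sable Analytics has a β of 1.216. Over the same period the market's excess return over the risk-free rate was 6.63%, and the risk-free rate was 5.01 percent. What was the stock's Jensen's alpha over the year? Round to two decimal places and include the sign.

Realised HPR = (P1 + D1 − P0) / P0 = (39.65 + 0.01 − 33.69) / 33.69 = 5.97 / 33.69 = 17.7204%
CAPM required = R_f + β·MRP = 5.01% + 1.216 × 6.63% = 13.07208%
α = realised − required = 17.7204% − 13.07208% = +4.65%

+4.65%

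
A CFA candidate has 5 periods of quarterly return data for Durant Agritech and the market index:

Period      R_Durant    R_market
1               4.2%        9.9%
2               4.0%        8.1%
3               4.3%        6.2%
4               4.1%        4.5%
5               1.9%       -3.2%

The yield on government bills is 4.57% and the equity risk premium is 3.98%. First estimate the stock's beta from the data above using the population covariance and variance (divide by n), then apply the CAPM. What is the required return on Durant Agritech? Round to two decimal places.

Mean R_i = (4.2 + 4.0 + 4.3 + 4.1 + 1.9) / 5 = 3.7000%
Mean R_m = (9.9 + 8.1 + 6.2 + 4.5 − 3.2) / 5 = 5.1000%
Σ(R_i − R̄_i)(R_m − R̄_m) = 18.6600  ⇒  Cov = 18.6600 / 5 = 3.7320
Σ(R_m − R̄_m)² = 102.5000  ⇒  Var(R_m) = 102.5000 / 5 = 20.5000
β = Cov / Var(R_m) = 3.7320 / 20.5000 = 0.1820
E(R) = R_f + β × MRP = 4.57% + 0.1820 × 3.98% = 5.29%

5.29%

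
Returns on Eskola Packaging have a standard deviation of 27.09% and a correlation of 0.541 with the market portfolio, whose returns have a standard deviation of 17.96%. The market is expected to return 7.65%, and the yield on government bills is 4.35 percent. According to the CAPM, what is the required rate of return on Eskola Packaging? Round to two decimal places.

7.04%

β = ρ × σ_i / σ_m = 0.541 × 27.09% / 17.96% = 0.8160
MRP = 7.65% − 4.35% = 3.30%
E(R) = 4.35% + 0.8160 × 3.30% = 7.04%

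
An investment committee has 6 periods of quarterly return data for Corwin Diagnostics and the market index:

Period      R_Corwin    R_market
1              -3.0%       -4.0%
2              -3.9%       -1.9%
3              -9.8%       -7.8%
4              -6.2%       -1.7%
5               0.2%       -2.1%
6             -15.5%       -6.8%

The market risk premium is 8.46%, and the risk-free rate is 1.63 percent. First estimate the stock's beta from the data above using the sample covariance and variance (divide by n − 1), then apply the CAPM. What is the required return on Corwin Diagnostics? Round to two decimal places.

15.10%

Mean R_i = (-3.0 − 3.9 − 9.8 − 6.2 + 0.2 − 15.5) / 6 = -6.3667%
Mean R_m = (-4.0 − 1.9 − 7.8 − 1.7 − 2.1 − 6.8) / 6 = -4.0500%
Σ(R_i − R̄_i)(R_m − R̄_m) = 56.6600  ⇒  Cov = 56.6600 / 5 = 11.3320
Σ(R_m − R̄_m)² = 35.5750  ⇒  Var(R_m) = 35.5750 / 5 = 7.1150
β = Cov / Var(R_m) = 11.3320 / 7.1150 = 1.5927
E(R) = R_f + β × MRP = 1.63% + 1.5927 × 8.46% = 15.10%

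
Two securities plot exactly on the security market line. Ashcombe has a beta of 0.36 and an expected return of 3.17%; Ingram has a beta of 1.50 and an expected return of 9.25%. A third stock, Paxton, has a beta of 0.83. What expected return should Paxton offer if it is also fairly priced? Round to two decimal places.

5.68%

MRP (SML slope) = (9.25% − 3.17%) / (1.50 − 0.36) = 6.08% / 1.14 = 5.3333%
R_f (intercept) = 3.17% − 0.36 × 5.3333% = 1.2500%
E(R_Paxton) = R_f + β × MRP = 1.2500% + 0.83 × 5.3333% = 5.68%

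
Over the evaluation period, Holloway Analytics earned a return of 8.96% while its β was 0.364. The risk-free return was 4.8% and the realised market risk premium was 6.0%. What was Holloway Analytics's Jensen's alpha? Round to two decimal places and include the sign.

+1.98%

CAPM benchmark = R_f + β(R_m − R_f) = 4.8% + 0.364 × 6.0% = 6.9840%
α = actual − benchmark = 8.96% − 6.9840% = +1.98%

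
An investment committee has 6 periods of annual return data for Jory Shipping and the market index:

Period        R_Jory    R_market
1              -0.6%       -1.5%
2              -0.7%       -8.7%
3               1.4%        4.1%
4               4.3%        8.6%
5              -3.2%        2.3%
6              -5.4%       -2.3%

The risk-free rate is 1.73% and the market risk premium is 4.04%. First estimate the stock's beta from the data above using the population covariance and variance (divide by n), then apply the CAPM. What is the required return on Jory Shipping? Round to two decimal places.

Mean R_i = (-0.6 − 0.7 + 1.4 + 4.3 − 3.2 − 5.4) / 6 = -0.7000%
Mean R_m = (-1.5 − 8.7 + 4.1 + 8.6 + 2.3 − 2.3) / 6 = 0.4167%
Σ(R_i − R̄_i)(R_m − R̄_m) = 56.5200  ⇒  Cov = 56.5200 / 6 = 9.4200
Σ(R_m − R̄_m)² = 178.2483  ⇒  Var(R_m) = 178.2483 / 6 = 29.7081
β = Cov / Var(R_m) = 9.4200 / 29.7081 = 0.3171
E(R) = R_f + β × MRP = 1.73% + 0.3171 × 4.04% = 3.01%

3.01%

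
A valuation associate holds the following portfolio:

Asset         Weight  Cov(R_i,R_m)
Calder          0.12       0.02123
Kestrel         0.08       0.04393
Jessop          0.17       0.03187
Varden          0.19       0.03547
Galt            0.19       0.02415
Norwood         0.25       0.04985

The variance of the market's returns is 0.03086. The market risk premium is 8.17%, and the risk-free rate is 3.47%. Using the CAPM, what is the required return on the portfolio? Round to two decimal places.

12.81%

β_Calder = 0.02123 / 0.03086 = 0.6879
β_Kestrel = 0.04393 / 0.03086 = 1.4235
β_Jessop = 0.03187 / 0.03086 = 1.0327
β_Varden = 0.03547 / 0.03086 = 1.1494
β_Galt = 0.02415 / 0.03086 = 0.7826
β_Norwood = 0.04985 / 0.03086 = 1.6154
β_P = Σ w_i β_i = 0.12×0.6879 + 0.08×1.4235 + 0.17×1.0327 + 0.19×1.1494 + 0.19×0.7826 + 0.25×1.6154 = 1.1429
E(R_P) = R_f + β_P × MRP = 3.47% + 1.1429 × 8.17% = 12.81%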